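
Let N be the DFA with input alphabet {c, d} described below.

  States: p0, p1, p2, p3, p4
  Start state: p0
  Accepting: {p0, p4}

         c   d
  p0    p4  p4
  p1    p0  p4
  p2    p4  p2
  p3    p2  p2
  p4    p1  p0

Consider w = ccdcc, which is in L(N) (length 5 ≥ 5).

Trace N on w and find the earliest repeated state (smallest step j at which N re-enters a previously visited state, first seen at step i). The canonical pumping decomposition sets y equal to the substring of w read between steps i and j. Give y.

Run of N on w = c c d c c:
  step 0: p0  (start)
  step 1: p4  (read c: p0→p4)
  step 2: p1  (read c: p4→p1)
  step 3: p4  (read d: p1→p4)   ← first repeat (p4 seen earlier)
  step 4: p1  (read c: p4→p1)
  step 5: p0  (read c: p1→p0)

So i = 1, j = 3, giving x = w[0:1] = c, y = w[1:3] = cd, z = w[3:5] = cc.
Check: |xy| = 3 ≤ 5 and |y| = 2 ≥ 1. Reading y takes N from p4 back to p4, so every xyⁱz is accepted.
Pumping length from the standard proof: p = 5 (the number of states). The repeated state found above gives |xy| = j ≤ 5 and |y| = j − i ≥ 1.

cd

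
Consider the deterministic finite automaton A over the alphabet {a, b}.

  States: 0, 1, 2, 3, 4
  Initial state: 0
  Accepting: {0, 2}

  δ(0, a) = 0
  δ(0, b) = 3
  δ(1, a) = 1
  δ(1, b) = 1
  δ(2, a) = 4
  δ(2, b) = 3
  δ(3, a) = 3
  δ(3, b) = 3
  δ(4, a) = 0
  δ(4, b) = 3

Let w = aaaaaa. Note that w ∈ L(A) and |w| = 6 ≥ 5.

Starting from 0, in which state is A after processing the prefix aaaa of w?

0

Run of A on the first 4 characters of w = a a a a:
  step 0: 0  (start)
  step 1: 0  (read a: 0→0)
  step 2: 0  (read a: 0→0)
  step 3: 0  (read a: 0→0)
  step 4: 0  (read a: 0→0)

After reading 4 characters, A is in state 0.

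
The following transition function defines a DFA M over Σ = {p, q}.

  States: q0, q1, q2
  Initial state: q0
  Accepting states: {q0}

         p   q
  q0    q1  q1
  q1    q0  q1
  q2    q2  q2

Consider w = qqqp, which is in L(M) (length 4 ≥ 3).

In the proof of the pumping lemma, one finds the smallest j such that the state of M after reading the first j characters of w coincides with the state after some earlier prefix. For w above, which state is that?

State sequence: q0 -q-> q1 -q-> q1 -q-> q1 -p-> q0
First repeat at step 2: q1 was already visited.

The earliest repeat is at step j = 2: M is in q1, which it already visited at step i = 1.

q1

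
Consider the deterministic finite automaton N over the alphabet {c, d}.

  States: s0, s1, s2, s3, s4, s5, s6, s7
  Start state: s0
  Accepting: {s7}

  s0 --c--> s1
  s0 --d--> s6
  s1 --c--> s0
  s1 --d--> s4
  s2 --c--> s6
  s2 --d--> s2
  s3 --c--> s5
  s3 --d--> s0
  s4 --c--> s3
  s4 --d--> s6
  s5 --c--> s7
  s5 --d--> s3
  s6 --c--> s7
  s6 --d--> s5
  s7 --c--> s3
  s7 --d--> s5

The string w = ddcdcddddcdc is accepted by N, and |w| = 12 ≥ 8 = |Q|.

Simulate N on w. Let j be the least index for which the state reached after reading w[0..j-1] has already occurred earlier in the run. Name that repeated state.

s5

State sequence: s0 -d-> s6 -d-> s5 -c-> s7 -d-> s5 -c-> s7 -d-> s5 -d-> s3 -d-> s0 -d-> s6 -c-> s7 -d-> s5 -c-> s7
First repeat at step 4: s5 was already visited.

The earliest repeat is at step j = 4: N is in s5, which it already visited at step i = 2.
Pumping length from the standard proof: p = 8 (the number of states). The repeated state found above gives |xy| = j ≤ 8 and |y| = j − i ≥ 1.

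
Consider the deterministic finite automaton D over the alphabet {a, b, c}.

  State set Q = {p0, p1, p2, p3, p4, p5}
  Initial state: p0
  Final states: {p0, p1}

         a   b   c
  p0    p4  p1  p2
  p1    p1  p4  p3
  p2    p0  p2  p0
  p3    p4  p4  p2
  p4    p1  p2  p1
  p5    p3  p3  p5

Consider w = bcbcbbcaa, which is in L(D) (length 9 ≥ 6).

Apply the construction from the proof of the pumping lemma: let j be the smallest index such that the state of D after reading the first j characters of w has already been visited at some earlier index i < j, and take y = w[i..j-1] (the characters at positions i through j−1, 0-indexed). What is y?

State sequence: p0 -b-> p1 -c-> p3 -b-> p4 -c-> p1 -b-> p4 -b-> p2 -c-> p0 -a-> p4 -a-> p1
First repeat at step 4: p1 was already visited.

So i = 1, j = 4, giving x = w[0:1] = b, y = w[1:4] = cbc, z = w[4:9] = bbcaa.
Check: |xy| = 4 ≤ 6 and |y| = 3 ≥ 1. Reading y takes D from p1 back to p1, so every xyⁱz is accepted.

cbc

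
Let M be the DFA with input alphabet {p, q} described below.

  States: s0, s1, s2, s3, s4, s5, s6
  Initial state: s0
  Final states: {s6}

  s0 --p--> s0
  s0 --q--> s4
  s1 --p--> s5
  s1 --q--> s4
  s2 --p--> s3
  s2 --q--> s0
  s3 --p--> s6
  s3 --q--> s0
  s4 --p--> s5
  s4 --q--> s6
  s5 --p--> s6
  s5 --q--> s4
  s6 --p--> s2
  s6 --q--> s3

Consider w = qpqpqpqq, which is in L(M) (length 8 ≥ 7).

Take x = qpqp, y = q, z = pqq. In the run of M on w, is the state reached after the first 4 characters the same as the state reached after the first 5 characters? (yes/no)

State sequence: s0 -q-> s4 -p-> s5 -q-> s4 -p-> s5 -q-> s4

After x (step 4): s5. After xy (step 5): s4.
They differ (s5 ≠ s4), so y is not a cycle from the state after x; this split is not the one the pumping-lemma construction produces, and pumping y need not keep the string in L(M).

no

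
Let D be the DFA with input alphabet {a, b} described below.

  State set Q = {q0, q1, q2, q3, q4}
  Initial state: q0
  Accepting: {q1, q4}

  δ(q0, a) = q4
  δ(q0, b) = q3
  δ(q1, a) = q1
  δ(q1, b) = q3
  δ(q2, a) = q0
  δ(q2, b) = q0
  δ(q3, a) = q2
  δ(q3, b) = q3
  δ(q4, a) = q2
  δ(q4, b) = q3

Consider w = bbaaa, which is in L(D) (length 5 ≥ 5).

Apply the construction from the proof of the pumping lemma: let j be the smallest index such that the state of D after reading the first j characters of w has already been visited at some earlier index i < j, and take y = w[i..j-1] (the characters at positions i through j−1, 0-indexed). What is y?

Run of D on w = b b a a a:
  step 0: q0  (start)
  step 1: q3  (read b: q0→q3)
  step 2: q3  (read b: q3→q3)   ← first repeat (q3 seen earlier)
  step 3: q2  (read a: q3→q2)
  step 4: q0  (read a: q2→q0)
  step 5: q4  (read a: q0→q4)

So i = 1, j = 2, giving x = w[0:1] = b, y = w[1:2] = b, z = w[2:5] = aaa.
Check: |xy| = 2 ≤ 5 and |y| = 1 ≥ 1. Reading y takes D from q3 back to q3, so every xyⁱz is accepted.
Since D has 5 states, any run of length ≥ 5 visits 5+1 states, so by pigeonhole some state repeats within the first 5 steps — that repeat gives the pumpable loop.

b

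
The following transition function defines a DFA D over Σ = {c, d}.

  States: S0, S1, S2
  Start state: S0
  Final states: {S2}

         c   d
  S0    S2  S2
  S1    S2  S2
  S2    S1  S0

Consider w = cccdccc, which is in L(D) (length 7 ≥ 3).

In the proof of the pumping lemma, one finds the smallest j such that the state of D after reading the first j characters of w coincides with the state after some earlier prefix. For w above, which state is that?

S2

State sequence: S0 -c-> S2 -c-> S1 -c-> S2 -d-> S0 -c-> S2 -c-> S1 -c-> S2
First repeat at step 3: S2 was already visited.

The earliest repeat is at step j = 3: D is in S2, which it already visited at step i = 1.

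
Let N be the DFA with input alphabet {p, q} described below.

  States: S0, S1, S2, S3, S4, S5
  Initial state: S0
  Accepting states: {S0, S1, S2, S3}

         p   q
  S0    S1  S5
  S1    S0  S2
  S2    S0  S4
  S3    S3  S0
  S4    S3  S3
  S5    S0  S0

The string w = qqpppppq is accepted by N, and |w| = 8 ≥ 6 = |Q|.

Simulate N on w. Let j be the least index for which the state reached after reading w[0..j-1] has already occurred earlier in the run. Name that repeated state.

S0

Run of N on w = q q p p p p p q:
  step 0: S0  (start)
  step 1: S5  (read q: S0→S5)
  step 2: S0  (read q: S5→S0)   ← first repeat (S0 seen earlier)
  step 3: S1  (read p: S0→S1)
  step 4: S0  (read p: S1→S0)
  step 5: S1  (read p: S0→S1)
  step 6: S0  (read p: S1→S0)
  step 7: S1  (read p: S0→S1)
  step 8: S2  (read q: S1→S2)

The earliest repeat is at step j = 2: N is in S0, which it already visited at step i = 0.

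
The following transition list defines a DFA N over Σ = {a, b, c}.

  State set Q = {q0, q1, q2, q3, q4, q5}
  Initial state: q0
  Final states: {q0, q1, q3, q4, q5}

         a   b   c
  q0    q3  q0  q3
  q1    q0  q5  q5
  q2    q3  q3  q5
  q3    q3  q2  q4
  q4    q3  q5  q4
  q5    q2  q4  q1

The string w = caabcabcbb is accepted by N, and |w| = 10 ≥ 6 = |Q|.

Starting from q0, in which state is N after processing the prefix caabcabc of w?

q4

State sequence: q0 -c-> q3 -a-> q3 -a-> q3 -b-> q2 -c-> q5 -a-> q2 -b-> q3 -c-> q4

After reading 8 characters, N is in state q4.
(This kind of state-tracing is the core of the pumping-lemma construction: with 6 states, pigeonhole forces a repeat within the first 6 steps.)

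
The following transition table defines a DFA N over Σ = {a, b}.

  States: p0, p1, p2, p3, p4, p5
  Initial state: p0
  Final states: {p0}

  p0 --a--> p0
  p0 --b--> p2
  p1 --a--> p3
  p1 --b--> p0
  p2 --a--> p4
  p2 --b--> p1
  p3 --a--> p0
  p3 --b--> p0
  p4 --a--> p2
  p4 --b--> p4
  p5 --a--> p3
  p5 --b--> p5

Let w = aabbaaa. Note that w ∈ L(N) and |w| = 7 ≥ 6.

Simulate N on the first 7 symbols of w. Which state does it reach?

Run of N on the first 7 characters of w = a a b b a a a:
  step 0: p0  (start)
  step 1: p0  (read a: p0→p0)
  step 2: p0  (read a: p0→p0)
  step 3: p2  (read b: p0→p2)
  step 4: p1  (read b: p2→p1)
  step 5: p3  (read a: p1→p3)
  step 6: p0  (read a: p3→p0)
  step 7: p0  (read a: p0→p0)

After reading 7 characters, N is in state p0.

p0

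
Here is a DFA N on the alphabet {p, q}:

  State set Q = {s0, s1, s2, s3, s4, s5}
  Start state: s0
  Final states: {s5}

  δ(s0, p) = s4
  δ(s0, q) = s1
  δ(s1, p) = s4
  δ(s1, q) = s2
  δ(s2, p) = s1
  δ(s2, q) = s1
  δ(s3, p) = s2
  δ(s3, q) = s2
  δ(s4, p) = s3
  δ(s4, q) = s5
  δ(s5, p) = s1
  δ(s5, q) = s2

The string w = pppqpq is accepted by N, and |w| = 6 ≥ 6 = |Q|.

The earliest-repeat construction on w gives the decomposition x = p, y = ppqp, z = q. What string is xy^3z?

pppqpppqpppqpq

xy^3z = p·ppqp·ppqp·ppqp·q = pppqpppqpppqpq.
Reading y = ppqp takes N from s4 back to s4, so after x·y·y·y the machine is still in s4, and z then leads to the accepting state s5. Hence pppqpppqpppqpq ∈ L(N).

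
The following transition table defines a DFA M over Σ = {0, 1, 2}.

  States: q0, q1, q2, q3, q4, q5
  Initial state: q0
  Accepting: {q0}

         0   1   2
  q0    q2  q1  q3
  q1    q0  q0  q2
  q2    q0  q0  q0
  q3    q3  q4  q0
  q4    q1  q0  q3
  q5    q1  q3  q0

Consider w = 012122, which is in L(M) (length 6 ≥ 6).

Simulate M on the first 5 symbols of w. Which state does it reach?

q3

State sequence: q0 -0-> q2 -1-> q0 -2-> q3 -1-> q4 -2-> q3

After reading 5 characters, M is in state q3.
(This kind of state-tracing is the core of the pumping-lemma construction: with 6 states, pigeonhole forces a repeat within the first 6 steps.)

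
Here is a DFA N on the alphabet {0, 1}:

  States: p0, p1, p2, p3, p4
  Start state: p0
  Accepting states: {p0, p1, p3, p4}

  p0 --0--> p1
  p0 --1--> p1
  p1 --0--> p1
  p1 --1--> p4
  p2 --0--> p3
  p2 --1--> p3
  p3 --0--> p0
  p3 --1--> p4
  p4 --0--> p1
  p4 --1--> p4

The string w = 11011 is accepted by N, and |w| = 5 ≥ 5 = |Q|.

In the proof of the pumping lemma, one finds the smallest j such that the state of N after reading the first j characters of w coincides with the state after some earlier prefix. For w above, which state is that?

Run of N on w = 1 1 0 1 1:
  step 0: p0  (start)
  step 1: p1  (read 1: p0→p1)
  step 2: p4  (read 1: p1→p4)
  step 3: p1  (read 0: p4→p1)   ← first repeat (p1 seen earlier)
  step 4: p4  (read 1: p1→p4)
  step 5: p4  (read 1: p4→p4)

The earliest repeat is at step j = 3: N is in p1, which it already visited at step i = 1.
With |Q| = 5, pigeonhole forces a state repeat no later than step 5; the substring read between the first and second visits to that state can be pumped.

p1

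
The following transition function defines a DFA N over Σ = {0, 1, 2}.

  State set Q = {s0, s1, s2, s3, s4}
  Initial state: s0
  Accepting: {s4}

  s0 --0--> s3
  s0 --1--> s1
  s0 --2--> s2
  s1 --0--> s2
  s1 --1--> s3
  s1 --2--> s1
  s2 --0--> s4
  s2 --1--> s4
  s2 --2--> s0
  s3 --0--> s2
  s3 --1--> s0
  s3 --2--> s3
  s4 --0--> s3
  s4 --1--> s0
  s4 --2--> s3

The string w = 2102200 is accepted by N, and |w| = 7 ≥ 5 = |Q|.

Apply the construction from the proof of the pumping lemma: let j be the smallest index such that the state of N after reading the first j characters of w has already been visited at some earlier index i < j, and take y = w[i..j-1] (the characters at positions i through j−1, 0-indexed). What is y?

2

State sequence: s0 -2-> s2 -1-> s4 -0-> s3 -2-> s3 -2-> s3 -0-> s2 -0-> s4
First repeat at step 4: s3 was already visited.

So i = 3, j = 4, giving x = w[0:3] = 210, y = w[3:4] = 2, z = w[4:7] = 200.
Check: |xy| = 4 ≤ 5 and |y| = 1 ≥ 1. Reading y takes N from s3 back to s3, so every xyⁱz is accepted.
Pumping length from the standard proof: p = 5 (the number of states). The repeated state found above gives |xy| = j ≤ 5 and |y| = j − i ≥ 1.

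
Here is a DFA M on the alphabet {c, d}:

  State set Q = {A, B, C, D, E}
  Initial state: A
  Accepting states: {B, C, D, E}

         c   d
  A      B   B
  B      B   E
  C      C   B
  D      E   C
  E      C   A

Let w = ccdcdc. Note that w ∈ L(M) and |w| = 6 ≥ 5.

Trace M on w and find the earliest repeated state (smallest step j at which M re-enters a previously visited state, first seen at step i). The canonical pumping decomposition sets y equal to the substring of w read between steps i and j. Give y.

c

State sequence: A -c-> B -c-> B -d-> E -c-> C -d-> B -c-> B
First repeat at step 2: B was already visited.

So i = 1, j = 2, giving x = w[0:1] = c, y = w[1:2] = c, z = w[2:6] = dcdc.
Check: |xy| = 2 ≤ 5 and |y| = 1 ≥ 1. Reading y takes M from B back to B, so every xyⁱz is accepted.
The DFA has 5 states, so the proof of the pumping lemma guarantees a repeated state among the first 5+1 visited; the segment between the two visits is the pumpable y.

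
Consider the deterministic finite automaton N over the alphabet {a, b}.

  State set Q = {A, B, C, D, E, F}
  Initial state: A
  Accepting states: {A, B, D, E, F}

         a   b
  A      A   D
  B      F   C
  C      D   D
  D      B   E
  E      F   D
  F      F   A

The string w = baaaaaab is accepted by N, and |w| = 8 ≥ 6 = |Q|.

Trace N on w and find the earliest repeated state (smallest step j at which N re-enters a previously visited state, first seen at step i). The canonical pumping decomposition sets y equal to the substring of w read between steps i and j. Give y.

Run of N on w = b a a a a a a b:
  step 0: A  (start)
  step 1: D  (read b: A→D)
  step 2: B  (read a: D→B)
  step 3: F  (read a: B→F)
  step 4: F  (read a: F→F)   ← first repeat (F seen earlier)
  step 5: F  (read a: F→F)
  step 6: F  (read a: F→F)
  step 7: F  (read a: F→F)
  step 8: A  (read b: F→A)

So i = 3, j = 4, giving x = w[0:3] = baa, y = w[3:4] = a, z = w[4:8] = aaab.
Check: |xy| = 4 ≤ 6 and |y| = 1 ≥ 1. Reading y takes N from F back to F, so every xyⁱz is accepted.
Since N has 6 states, any run of length ≥ 6 visits 6+1 states, so by pigeonhole some state repeats within the first 6 steps — that repeat gives the pumpable loop.

a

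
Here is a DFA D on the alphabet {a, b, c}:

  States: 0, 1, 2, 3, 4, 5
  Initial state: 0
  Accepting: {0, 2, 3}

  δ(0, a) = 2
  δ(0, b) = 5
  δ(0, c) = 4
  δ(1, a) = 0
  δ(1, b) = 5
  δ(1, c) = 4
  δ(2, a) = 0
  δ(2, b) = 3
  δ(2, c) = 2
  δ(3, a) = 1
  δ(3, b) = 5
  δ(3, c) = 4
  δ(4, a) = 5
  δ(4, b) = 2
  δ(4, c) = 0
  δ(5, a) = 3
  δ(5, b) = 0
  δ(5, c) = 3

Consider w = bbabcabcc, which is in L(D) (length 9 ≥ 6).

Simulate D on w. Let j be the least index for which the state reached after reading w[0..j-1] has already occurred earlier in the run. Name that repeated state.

State sequence: 0 -b-> 5 -b-> 0 -a-> 2 -b-> 3 -c-> 4 -a-> 5 -b-> 0 -c-> 4 -c-> 0
First repeat at step 2: 0 was already visited.

The earliest repeat is at step j = 2: D is in 0, which it already visited at step i = 0.
The DFA has 6 states, so the proof of the pumping lemma guarantees a repeated state among the first 6+1 visited; the segment between the two visits is the pumpable y.

0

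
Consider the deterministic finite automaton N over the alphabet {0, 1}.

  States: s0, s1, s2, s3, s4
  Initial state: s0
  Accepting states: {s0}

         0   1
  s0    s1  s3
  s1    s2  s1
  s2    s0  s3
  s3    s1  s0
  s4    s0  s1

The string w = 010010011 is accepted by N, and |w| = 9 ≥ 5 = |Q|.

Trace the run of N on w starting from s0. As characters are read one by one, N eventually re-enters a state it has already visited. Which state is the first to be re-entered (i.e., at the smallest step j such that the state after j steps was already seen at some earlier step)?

s1

Run of N on w = 0 1 0 0 1 0 0 1 1:
  step 0: s0  (start)
  step 1: s1  (read 0: s0→s1)
  step 2: s1  (read 1: s1→s1)   ← first repeat (s1 seen earlier)
  step 3: s2  (read 0: s1→s2)
  step 4: s0  (read 0: s2→s0)
  step 5: s3  (read 1: s0→s3)
  step 6: s1  (read 0: s3→s1)
  step 7: s2  (read 0: s1→s2)
  step 8: s3  (read 1: s2→s3)
  step 9: s0  (read 1: s3→s0)

The earliest repeat is at step j = 2: N is in s1, which it already visited at step i = 1.
Pumping length from the standard proof: p = 5 (the number of states). The repeated state found above gives |xy| = j ≤ 5 and |y| = j − i ≥ 1.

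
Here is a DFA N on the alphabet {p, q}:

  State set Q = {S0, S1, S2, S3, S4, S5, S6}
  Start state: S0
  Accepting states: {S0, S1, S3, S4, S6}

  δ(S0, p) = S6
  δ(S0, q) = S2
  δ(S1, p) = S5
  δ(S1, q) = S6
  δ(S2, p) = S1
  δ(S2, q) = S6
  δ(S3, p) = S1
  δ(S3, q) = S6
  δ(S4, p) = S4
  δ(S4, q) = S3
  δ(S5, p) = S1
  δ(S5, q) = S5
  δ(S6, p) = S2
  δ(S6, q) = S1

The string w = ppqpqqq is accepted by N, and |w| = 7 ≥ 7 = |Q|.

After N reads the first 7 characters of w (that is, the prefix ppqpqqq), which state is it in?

Run of N on the first 7 characters of w = p p q p q q q:
  step 0: S0  (start)
  step 1: S6  (read p: S0→S6)
  step 2: S2  (read p: S6→S2)
  step 3: S6  (read q: S2→S6)
  step 4: S2  (read p: S6→S2)
  step 5: S6  (read q: S2→S6)
  step 6: S1  (read q: S6→S1)
  step 7: S6  (read q: S1→S6)

After reading 7 characters, N is in state S6.

S6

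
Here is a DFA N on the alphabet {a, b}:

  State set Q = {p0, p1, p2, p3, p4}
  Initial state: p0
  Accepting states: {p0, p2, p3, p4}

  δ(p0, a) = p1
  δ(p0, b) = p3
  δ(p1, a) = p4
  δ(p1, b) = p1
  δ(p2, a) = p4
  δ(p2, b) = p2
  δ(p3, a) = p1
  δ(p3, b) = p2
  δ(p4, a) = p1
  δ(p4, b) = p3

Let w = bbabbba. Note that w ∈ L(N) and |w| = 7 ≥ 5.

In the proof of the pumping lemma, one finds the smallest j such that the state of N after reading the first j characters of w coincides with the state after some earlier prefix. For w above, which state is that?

State sequence: p0 -b-> p3 -b-> p2 -a-> p4 -b-> p3 -b-> p2 -b-> p2 -a-> p4
First repeat at step 4: p3 was already visited.

The earliest repeat is at step j = 4: N is in p3, which it already visited at step i = 1.
Pumping length from the standard proof: p = 5 (the number of states). The repeated state found above gives |xy| = j ≤ 5 and |y| = j − i ≥ 1.

p3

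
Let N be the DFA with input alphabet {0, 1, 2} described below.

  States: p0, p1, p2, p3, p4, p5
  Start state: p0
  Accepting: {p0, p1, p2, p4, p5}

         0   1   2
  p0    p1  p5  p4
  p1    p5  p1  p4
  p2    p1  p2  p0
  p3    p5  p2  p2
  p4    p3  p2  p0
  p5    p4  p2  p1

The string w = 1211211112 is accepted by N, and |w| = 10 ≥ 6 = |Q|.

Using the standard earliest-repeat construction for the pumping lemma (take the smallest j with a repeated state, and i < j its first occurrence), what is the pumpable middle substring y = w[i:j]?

1

State sequence: p0 -1-> p5 -2-> p1 -1-> p1 -1-> p1 -2-> p4 -1-> p2 -1-> p2 -1-> p2 -1-> p2 -2-> p0
First repeat at step 3: p1 was already visited.

So i = 2, j = 3, giving x = w[0:2] = 12, y = w[2:3] = 1, z = w[3:10] = 1211112.
Check: |xy| = 3 ≤ 6 and |y| = 1 ≥ 1. Reading y takes N from p1 back to p1, so every xyⁱz is accepted.
The DFA has 6 states, so the proof of the pumping lemma guarantees a repeated state among the first 6+1 visited; the segment between the two visits is the pumpable y.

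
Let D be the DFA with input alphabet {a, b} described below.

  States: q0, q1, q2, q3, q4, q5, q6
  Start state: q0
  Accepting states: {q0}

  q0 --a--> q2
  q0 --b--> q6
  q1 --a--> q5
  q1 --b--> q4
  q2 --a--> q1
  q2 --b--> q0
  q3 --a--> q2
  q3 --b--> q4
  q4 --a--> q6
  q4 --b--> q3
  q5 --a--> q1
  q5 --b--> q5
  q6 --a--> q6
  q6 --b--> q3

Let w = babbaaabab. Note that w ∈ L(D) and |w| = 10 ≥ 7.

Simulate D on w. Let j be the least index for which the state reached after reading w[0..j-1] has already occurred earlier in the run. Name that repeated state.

q6

State sequence: q0 -b-> q6 -a-> q6 -b-> q3 -b-> q4 -a-> q6 -a-> q6 -a-> q6 -b-> q3 -a-> q2 -b-> q0
First repeat at step 2: q6 was already visited.

The earliest repeat is at step j = 2: D is in q6, which it already visited at step i = 1.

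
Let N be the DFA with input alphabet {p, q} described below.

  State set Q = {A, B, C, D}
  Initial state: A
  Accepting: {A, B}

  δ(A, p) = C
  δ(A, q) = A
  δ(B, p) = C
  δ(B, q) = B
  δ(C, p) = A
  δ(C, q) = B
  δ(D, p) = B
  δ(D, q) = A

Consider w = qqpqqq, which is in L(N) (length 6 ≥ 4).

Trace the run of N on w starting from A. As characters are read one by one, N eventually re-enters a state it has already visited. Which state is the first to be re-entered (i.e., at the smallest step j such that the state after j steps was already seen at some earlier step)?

State sequence: A -q-> A -q-> A -p-> C -q-> B -q-> B -q-> B
First repeat at step 1: A was already visited.

The earliest repeat is at step j = 1: N is in A, which it already visited at step i = 0.

A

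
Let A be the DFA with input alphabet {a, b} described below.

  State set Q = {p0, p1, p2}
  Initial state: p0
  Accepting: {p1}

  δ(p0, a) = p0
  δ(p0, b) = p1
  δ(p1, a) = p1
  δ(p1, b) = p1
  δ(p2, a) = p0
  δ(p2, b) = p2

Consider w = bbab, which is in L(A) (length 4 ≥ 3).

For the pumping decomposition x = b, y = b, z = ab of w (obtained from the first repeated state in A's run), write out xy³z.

bbbbab

xy^3z = b·b·b·b·ab = bbbbab.
Reading y = b takes A from p1 back to p1, so after x·y·y·y the machine is still in p1, and z then leads to the accepting state p1. Hence bbbbab ∈ L(A).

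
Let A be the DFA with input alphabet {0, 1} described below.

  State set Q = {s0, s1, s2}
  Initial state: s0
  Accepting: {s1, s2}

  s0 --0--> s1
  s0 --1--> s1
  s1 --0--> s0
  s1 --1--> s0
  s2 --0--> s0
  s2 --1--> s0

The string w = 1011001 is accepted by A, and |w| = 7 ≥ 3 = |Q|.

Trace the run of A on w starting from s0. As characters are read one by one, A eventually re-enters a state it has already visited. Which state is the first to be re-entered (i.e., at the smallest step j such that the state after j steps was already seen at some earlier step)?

State sequence: s0 -1-> s1 -0-> s0 -1-> s1 -1-> s0 -0-> s1 -0-> s0 -1-> s1
First repeat at step 2: s0 was already visited.

The earliest repeat is at step j = 2: A is in s0, which it already visited at step i = 0.

s0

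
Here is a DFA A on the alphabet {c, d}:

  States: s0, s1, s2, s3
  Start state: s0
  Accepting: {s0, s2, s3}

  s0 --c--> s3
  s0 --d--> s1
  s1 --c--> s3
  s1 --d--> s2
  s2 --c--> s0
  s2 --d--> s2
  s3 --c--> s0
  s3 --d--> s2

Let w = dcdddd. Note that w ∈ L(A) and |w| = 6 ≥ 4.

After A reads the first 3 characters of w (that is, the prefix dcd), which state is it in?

Run of A on the first 3 characters of w = d c d:
  step 0: s0  (start)
  step 1: s1  (read d: s0→s1)
  step 2: s3  (read c: s1→s3)
  step 3: s2  (read d: s3→s2)

After reading 3 characters, A is in state s2.

s2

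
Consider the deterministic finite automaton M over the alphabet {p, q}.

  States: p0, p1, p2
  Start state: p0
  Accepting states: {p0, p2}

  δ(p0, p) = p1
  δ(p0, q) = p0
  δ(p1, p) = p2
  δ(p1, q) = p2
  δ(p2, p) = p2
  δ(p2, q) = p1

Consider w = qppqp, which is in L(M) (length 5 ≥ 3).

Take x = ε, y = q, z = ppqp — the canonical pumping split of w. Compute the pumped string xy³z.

qqqppqp

xy^3z = ε·q·q·q·ppqp = qqqppqp.
Reading y = q takes M from p0 back to p0, so after x·y·y·y the machine is still in p0, and z then leads to the accepting state p2. Hence qqqppqp ∈ L(M).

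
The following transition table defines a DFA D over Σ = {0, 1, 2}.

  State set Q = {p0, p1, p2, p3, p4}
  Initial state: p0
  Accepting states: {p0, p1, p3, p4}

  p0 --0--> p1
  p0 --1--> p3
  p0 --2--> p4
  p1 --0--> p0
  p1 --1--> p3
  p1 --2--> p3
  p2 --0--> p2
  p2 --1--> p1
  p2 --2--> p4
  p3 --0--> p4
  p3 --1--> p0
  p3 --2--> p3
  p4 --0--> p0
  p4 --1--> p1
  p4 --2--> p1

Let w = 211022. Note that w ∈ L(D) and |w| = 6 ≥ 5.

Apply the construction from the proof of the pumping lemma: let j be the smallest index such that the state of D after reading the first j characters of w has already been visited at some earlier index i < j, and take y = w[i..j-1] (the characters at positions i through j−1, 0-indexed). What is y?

110

Run of D on w = 2 1 1 0 2 2:
  step 0: p0  (start)
  step 1: p4  (read 2: p0→p4)
  step 2: p1  (read 1: p4→p1)
  step 3: p3  (read 1: p1→p3)
  step 4: p4  (read 0: p3→p4)   ← first repeat (p4 seen earlier)
  step 5: p1  (read 2: p4→p1)
  step 6: p3  (read 2: p1→p3)

So i = 1, j = 4, giving x = w[0:1] = 2, y = w[1:4] = 110, z = w[4:6] = 22.
Check: |xy| = 4 ≤ 5 and |y| = 3 ≥ 1. Reading y takes D from p4 back to p4, so every xyⁱz is accepted.
The DFA has 5 states, so the proof of the pumping lemma guarantees a repeated state among the first 5+1 visited; the segment between the two visits is the pumpable y.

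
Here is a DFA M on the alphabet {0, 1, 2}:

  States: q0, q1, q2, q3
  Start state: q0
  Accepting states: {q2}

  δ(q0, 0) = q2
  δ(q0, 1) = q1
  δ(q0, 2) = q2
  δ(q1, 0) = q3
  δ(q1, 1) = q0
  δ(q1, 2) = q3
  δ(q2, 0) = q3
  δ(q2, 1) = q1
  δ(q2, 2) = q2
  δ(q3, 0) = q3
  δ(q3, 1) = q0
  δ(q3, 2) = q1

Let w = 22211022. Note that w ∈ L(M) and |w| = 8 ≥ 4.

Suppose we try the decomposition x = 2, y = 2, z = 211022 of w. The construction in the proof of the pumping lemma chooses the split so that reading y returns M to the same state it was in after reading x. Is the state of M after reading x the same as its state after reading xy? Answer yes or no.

yes

Run of M on the first 2 characters of w = 2 2:
  step 0: q0  (start)
  step 1: q2  (read 2: q0→q2)
  step 2: q2  (read 2: q2→q2)

After x (step 1): q2. After xy (step 2): q2.
They match, so y = 2 drives M around a cycle from q2 back to itself; pumping y any number of times keeps M in q2 before reading z, and xyⁱz ∈ L(M) for every i ≥ 0.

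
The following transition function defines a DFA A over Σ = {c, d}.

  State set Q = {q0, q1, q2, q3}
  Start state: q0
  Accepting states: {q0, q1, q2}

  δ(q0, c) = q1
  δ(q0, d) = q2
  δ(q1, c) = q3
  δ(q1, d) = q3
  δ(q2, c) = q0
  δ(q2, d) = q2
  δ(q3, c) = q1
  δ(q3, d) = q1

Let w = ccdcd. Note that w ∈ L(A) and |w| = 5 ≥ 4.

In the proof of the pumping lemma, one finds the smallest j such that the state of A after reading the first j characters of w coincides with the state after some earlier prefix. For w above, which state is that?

State sequence: q0 -c-> q1 -c-> q3 -d-> q1 -c-> q3 -d-> q1
First repeat at step 3: q1 was already visited.

The earliest repeat is at step j = 3: A is in q1, which it already visited at step i = 1.

q1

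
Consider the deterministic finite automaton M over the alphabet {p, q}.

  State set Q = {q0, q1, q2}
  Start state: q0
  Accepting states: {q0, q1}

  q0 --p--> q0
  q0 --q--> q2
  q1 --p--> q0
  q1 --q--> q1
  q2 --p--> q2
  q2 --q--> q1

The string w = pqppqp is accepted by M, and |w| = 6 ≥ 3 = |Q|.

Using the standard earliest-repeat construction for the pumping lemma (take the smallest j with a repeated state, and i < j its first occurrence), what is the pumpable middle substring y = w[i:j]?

p

State sequence: q0 -p-> q0 -q-> q2 -p-> q2 -p-> q2 -q-> q1 -p-> q0
First repeat at step 1: q0 was already visited.

So i = 0, j = 1, giving x = w[0:0] = ε, y = w[0:1] = p, z = w[1:6] = qppqp.
Check: |xy| = 1 ≤ 3 and |y| = 1 ≥ 1. Reading y takes M from q0 back to q0, so every xyⁱz is accepted.
The DFA has 3 states, so the proof of the pumping lemma guarantees a repeated state among the first 3+1 visited; the segment between the two visits is the pumpable y.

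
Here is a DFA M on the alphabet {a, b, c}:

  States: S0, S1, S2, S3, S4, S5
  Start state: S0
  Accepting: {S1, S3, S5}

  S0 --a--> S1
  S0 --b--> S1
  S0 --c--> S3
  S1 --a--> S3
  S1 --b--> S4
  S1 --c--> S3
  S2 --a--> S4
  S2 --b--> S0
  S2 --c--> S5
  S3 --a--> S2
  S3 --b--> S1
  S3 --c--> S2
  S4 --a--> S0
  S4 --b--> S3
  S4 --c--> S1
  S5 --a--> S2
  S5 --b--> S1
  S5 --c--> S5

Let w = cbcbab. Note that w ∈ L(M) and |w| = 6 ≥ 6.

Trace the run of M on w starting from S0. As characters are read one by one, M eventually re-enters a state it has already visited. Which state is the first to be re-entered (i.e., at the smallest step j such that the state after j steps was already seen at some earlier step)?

Run of M on w = c b c b a b:
  step 0: S0  (start)
  step 1: S3  (read c: S0→S3)
  step 2: S1  (read b: S3→S1)
  step 3: S3  (read c: S1→S3)   ← first repeat (S3 seen earlier)
  step 4: S1  (read b: S3→S1)
  step 5: S3  (read a: S1→S3)
  step 6: S1  (read b: S3→S1)

The earliest repeat is at step j = 3: M is in S3, which it already visited at step i = 1.
The DFA has 6 states, so the proof of the pumping lemma guarantees a repeated state among the first 6+1 visited; the segment between the two visits is the pumpable y.

S3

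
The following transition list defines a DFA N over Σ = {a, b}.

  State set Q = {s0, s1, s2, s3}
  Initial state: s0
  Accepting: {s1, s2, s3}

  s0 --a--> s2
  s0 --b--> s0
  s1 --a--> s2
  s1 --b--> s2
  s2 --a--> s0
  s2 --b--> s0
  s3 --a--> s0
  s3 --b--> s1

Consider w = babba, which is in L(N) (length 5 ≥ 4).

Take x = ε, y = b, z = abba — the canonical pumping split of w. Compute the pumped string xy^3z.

xy^3z = ε·b·b·b·abba = bbbabba.
Reading y = b takes N from s0 back to s0, so after x·y·y·y the machine is still in s0, and z then leads to the accepting state s2. Hence bbbabba ∈ L(N).

bbbabba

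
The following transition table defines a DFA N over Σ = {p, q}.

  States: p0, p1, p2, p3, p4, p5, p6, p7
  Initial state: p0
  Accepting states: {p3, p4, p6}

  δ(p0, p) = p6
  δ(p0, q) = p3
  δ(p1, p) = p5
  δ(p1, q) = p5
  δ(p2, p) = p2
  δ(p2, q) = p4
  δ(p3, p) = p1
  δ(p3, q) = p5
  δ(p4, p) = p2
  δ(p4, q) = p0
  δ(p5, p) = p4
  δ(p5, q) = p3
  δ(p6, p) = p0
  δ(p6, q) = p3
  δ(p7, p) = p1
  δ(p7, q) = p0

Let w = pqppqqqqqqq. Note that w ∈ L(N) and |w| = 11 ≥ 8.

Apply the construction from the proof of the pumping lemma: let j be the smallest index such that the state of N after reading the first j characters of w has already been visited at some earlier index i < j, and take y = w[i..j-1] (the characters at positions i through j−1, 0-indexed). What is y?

ppq

State sequence: p0 -p-> p6 -q-> p3 -p-> p1 -p-> p5 -q-> p3 -q-> p5 -q-> p3 -q-> p5 -q-> p3 -q-> p5 -q-> p3
First repeat at step 5: p3 was already visited.

So i = 2, j = 5, giving x = w[0:2] = pq, y = w[2:5] = ppq, z = w[5:11] = qqqqqq.
Check: |xy| = 5 ≤ 8 and |y| = 3 ≥ 1. Reading y takes N from p3 back to p3, so every xyⁱz is accepted.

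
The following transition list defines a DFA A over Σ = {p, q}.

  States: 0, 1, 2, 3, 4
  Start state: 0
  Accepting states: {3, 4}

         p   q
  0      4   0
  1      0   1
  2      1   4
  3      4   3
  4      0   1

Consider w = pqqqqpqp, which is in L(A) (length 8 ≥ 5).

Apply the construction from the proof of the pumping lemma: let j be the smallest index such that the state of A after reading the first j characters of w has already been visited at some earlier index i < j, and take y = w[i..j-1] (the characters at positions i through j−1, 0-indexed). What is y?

Run of A on w = p q q q q p q p:
  step 0: 0  (start)
  step 1: 4  (read p: 0→4)
  step 2: 1  (read q: 4→1)
  step 3: 1  (read q: 1→1)   ← first repeat (1 seen earlier)
  step 4: 1  (read q: 1→1)
  step 5: 1  (read q: 1→1)
  step 6: 0  (read p: 1→0)
  step 7: 0  (read q: 0→0)
  step 8: 4  (read p: 0→4)

So i = 2, j = 3, giving x = w[0:2] = pq, y = w[2:3] = q, z = w[3:8] = qqpqp.
Check: |xy| = 3 ≤ 5 and |y| = 1 ≥ 1. Reading y takes A from 1 back to 1, so every xyⁱz is accepted.

q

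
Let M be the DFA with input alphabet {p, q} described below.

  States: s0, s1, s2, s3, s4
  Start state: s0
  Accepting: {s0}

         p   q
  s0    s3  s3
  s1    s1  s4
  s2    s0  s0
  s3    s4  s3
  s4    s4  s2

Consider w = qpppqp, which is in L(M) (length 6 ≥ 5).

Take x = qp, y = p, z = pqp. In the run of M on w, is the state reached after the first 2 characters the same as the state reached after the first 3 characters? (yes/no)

Run of M on the first 3 characters of w = q p p:
  step 0: s0  (start)
  step 1: s3  (read q: s0→s3)
  step 2: s4  (read p: s3→s4)
  step 3: s4  (read p: s4→s4)

After x (step 2): s4. After xy (step 3): s4.
They match, so y = p drives M around a cycle from s4 back to itself; pumping y any number of times keeps M in s4 before reading z, and xyⁱz ∈ L(M) for every i ≥ 0.

yes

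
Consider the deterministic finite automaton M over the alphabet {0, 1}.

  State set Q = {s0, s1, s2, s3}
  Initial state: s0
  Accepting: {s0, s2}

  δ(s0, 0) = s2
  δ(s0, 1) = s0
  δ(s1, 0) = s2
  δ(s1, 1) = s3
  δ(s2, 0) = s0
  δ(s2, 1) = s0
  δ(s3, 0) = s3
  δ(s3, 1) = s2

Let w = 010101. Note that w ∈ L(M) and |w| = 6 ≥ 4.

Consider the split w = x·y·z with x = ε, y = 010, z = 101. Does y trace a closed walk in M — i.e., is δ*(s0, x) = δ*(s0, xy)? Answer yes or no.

no

Run of M on the first 3 characters of w = 0 1 0:
  step 0: s0  (start)
  step 1: s2  (read 0: s0→s2)
  step 2: s0  (read 1: s2→s0)
  step 3: s2  (read 0: s0→s2)

After x (step 0): s0. After xy (step 3): s2.
They differ (s0 ≠ s2), so y is not a cycle from the state after x; this split is not the one the pumping-lemma construction produces, and pumping y need not keep the string in L(M).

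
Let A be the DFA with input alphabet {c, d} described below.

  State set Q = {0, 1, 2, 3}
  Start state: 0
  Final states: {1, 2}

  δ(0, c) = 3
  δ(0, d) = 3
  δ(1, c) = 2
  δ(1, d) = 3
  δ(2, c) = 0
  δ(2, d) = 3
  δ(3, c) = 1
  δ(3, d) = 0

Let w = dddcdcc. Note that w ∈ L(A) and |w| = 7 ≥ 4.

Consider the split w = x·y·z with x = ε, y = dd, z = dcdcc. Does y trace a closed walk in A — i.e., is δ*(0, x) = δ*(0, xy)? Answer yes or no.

yes

State sequence: 0 -d-> 3 -d-> 0

After x (step 0): 0. After xy (step 2): 0.
They match, so y = dd drives A around a cycle from 0 back to itself; pumping y any number of times keeps A in 0 before reading z, and xyⁱz ∈ L(A) for every i ≥ 0.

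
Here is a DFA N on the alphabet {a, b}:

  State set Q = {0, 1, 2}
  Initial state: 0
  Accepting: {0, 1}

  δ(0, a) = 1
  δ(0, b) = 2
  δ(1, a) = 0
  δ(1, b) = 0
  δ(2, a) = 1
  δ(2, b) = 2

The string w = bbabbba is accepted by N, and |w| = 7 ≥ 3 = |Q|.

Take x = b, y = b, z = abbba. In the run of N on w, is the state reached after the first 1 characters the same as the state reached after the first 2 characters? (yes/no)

Run of N on the first 2 characters of w = b b:
  step 0: 0  (start)
  step 1: 2  (read b: 0→2)
  step 2: 2  (read b: 2→2)

After x (step 1): 2. After xy (step 2): 2.
They match, so y = b drives N around a cycle from 2 back to itself; pumping y any number of times keeps N in 2 before reading z, and xyⁱz ∈ L(N) for every i ≥ 0.

yes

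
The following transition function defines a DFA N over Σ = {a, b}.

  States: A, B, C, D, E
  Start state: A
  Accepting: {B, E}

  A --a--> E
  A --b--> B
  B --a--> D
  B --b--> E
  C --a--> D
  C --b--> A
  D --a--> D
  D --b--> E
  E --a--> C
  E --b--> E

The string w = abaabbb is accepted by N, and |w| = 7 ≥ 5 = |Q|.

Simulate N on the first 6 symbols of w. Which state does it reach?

E

State sequence: A -a-> E -b-> E -a-> C -a-> D -b-> E -b-> E

After reading 6 characters, N is in state E.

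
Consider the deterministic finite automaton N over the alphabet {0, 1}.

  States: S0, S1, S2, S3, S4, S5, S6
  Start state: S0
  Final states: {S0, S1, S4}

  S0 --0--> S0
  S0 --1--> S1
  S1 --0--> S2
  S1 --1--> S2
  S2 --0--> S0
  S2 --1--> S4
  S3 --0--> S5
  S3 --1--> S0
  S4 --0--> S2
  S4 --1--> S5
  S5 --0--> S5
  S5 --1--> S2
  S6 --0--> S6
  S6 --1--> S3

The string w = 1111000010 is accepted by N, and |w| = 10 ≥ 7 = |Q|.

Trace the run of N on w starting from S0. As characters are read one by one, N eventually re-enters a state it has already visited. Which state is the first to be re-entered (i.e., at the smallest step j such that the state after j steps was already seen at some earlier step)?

S5

Run of N on w = 1 1 1 1 0 0 0 0 1 0:
  step 0: S0  (start)
  step 1: S1  (read 1: S0→S1)
  step 2: S2  (read 1: S1→S2)
  step 3: S4  (read 1: S2→S4)
  step 4: S5  (read 1: S4→S5)
  step 5: S5  (read 0: S5→S5)   ← first repeat (S5 seen earlier)
  step 6: S5  (read 0: S5→S5)
  step 7: S5  (read 0: S5→S5)
  step 8: S5  (read 0: S5→S5)
  step 9: S2  (read 1: S5→S2)
  step 10: S0  (read 0: S2→S0)

The earliest repeat is at step j = 5: N is in S5, which it already visited at step i = 4.
The DFA has 7 states, so the proof of the pumping lemma guarantees a repeated state among the first 7+1 visited; the segment between the two visits is the pumpable y.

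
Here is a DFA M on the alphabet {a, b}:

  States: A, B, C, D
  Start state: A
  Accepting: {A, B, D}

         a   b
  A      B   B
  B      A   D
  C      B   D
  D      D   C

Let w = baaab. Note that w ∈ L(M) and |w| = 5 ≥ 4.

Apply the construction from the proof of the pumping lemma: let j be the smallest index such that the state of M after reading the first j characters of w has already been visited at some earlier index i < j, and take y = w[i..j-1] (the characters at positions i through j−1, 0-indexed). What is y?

ba

State sequence: A -b-> B -a-> A -a-> B -a-> A -b-> B
First repeat at step 2: A was already visited.

So i = 0, j = 2, giving x = w[0:0] = ε, y = w[0:2] = ba, z = w[2:5] = aab.
Check: |xy| = 2 ≤ 4 and |y| = 2 ≥ 1. Reading y takes M from A back to A, so every xyⁱz is accepted.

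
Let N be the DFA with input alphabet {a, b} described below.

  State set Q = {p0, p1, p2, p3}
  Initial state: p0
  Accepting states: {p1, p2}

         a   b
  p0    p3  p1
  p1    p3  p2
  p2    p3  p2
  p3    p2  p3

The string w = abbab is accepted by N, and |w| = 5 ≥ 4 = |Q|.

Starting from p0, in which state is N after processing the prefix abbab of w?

Run of N on the first 5 characters of w = a b b a b:
  step 0: p0  (start)
  step 1: p3  (read a: p0→p3)
  step 2: p3  (read b: p3→p3)
  step 3: p3  (read b: p3→p3)
  step 4: p2  (read a: p3→p2)
  step 5: p2  (read b: p2→p2)

After reading 5 characters, N is in state p2.
(This kind of state-tracing is the core of the pumping-lemma construction: with 4 states, pigeonhole forces a repeat within the first 4 steps.)

p2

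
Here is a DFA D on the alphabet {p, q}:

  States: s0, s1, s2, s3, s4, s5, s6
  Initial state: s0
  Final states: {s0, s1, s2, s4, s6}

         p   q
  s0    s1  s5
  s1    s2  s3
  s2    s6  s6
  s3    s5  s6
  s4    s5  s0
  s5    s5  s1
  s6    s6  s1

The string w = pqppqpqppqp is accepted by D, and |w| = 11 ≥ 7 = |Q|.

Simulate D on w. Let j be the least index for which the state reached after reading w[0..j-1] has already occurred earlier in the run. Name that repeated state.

s5

State sequence: s0 -p-> s1 -q-> s3 -p-> s5 -p-> s5 -q-> s1 -p-> s2 -q-> s6 -p-> s6 -p-> s6 -q-> s1 -p-> s2
First repeat at step 4: s5 was already visited.

The earliest repeat is at step j = 4: D is in s5, which it already visited at step i = 3.
Since D has 7 states, any run of length ≥ 7 visits 7+1 states, so by pigeonhole some state repeats within the first 7 steps — that repeat gives the pumpable loop.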